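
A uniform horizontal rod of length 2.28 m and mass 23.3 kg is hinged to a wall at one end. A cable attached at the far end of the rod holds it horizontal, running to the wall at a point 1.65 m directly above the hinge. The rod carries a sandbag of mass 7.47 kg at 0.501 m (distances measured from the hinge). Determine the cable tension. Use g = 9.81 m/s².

T ≈ 222 N

Choose the hinge as the axis so the unknown hinge reaction has zero arm there.
Beam weight: 23.3 × 9.81 = 228.6 N down at 1.14 m → arm 1.14 m, τ = 228.6 × 1.14 = 260.6 N·m clockwise.
Sandbag: 7.47 × 9.81 = 73.28 N down at 0.501 m → arm 0.501 m, τ = 73.28 × 0.501 = 36.71 N·m clockwise.
Total clockwise load moment = 297.3 N·m.
The cable tension T acts at 2.28 m; only its component perpendicular to the rod, T sinθ, produces torque. sinθ = h/√(h²+d²) = 1.65/√(1.65²+2.28²) = 0.5863.
For rotational equilibrium, T × 2.28 × 0.5863 = 297.3, so T = 297.3 / 1.337 = 222 N.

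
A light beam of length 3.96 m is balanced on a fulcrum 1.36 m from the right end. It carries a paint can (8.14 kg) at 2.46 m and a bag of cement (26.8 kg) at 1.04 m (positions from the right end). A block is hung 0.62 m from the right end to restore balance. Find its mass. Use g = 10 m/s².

Taking torques about the fulcrum (at 1.36 m from the right end):
Paint can: 8.14 × 10 = 81.4 N down at 2.46 m → arm 1.1 m, τ = 81.4 × 1.1 = 89.54 N·m counterclockwise.
Bag of cement: 26.8 × 10 = 268 N down at 1.04 m → arm 0.32 m, τ = 268 × 0.32 = 85.76 N·m clockwise.
Net moment of known loads = 3.78 N·m counterclockwise.
An unknown mass m at 0.62 m has arm 0.74 m; its moment is m·g·0.74 clockwise.
For rotational equilibrium, m × 10 × 0.74 = 3.78, so m = 3.78 / (10 × 0.74) = 0.511 kg.

m ≈ 0.511 kg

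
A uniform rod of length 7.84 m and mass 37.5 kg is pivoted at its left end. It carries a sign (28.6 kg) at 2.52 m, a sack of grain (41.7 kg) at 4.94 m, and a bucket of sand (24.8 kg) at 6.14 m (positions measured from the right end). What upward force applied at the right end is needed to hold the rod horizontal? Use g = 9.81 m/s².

F ≈ 578 N

Take moments about the left end.
Beam weight: 37.5 × 9.81 = 367.9 N down at 3.92 m → arm 3.92 m, τ = 367.9 × 3.92 = 1442 N·m clockwise.
Sign: 28.6 × 9.81 = 280.6 N down at 2.52 m → arm 5.32 m, τ = 280.6 × 5.32 = 1493 N·m clockwise.
Sack of grain: 41.7 × 9.81 = 409.1 N down at 4.94 m → arm 2.9 m, τ = 409.1 × 2.9 = 1186 N·m clockwise.
Bucket of sand: 24.8 × 9.81 = 243.3 N down at 6.14 m → arm 1.7 m, τ = 243.3 × 1.7 = 413.6 N·m clockwise.
Net moment of the loads = 4535 N·m clockwise.
The upward force F acts at the right end, arm 7.84 m, giving F × 7.84 counterclockwise.
For rotational equilibrium, F × 7.84 = 4535, so F = 4535 / 7.84 = 578 N.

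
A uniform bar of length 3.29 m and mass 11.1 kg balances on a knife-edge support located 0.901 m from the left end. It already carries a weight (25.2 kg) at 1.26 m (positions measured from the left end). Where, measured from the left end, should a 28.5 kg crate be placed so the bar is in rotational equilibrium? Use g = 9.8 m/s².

Taking torques about the knife-edge support (at 0.901 m from the left end):
Beam weight: 11.1 × 9.8 = 108.8 N down at 1.645 m → arm 0.744 m, τ = 108.8 × 0.744 = 80.95 N·m clockwise.
Weight: 25.2 × 9.8 = 247 N down at 1.26 m → arm 0.359 m, τ = 247 × 0.359 = 88.67 N·m clockwise.
Net moment of existing loads = 169.6 N·m clockwise.
The crate weighs 28.5 × 9.8 = 279.3 N and must supply an equal counterclockwise moment, so its lever arm about the knife-edge support is 169.6 / 279.3 = 0.607 m.
That puts it at 0.901 − 0.607 = 0.294 m from the left end.

x ≈ 0.294 m from the left end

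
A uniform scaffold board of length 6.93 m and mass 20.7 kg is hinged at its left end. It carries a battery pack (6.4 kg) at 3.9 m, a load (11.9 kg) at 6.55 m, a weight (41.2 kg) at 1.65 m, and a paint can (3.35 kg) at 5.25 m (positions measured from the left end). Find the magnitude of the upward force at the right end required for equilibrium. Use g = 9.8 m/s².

F ≈ 368 N

Take moments about the left end.
Beam weight: 20.7 × 9.8 = 202.9 N down at 3.465 m → arm 3.465 m, τ = 202.9 × 3.465 = 703 N·m clockwise.
Battery pack: 6.4 × 9.8 = 62.72 N down at 3.9 m → arm 3.9 m, τ = 62.72 × 3.9 = 244.6 N·m clockwise.
Load: 11.9 × 9.8 = 116.6 N down at 6.55 m → arm 6.55 m, τ = 116.6 × 6.55 = 763.7 N·m clockwise.
Weight: 41.2 × 9.8 = 403.8 N down at 1.65 m → arm 1.65 m, τ = 403.8 × 1.65 = 666.3 N·m clockwise.
Paint can: 3.35 × 9.8 = 32.83 N down at 5.25 m → arm 5.25 m, τ = 32.83 × 5.25 = 172.4 N·m clockwise.
Net moment of the loads = 2550 N·m clockwise.
The upward force F acts at the right end, arm 6.93 m, giving F × 6.93 counterclockwise.
Setting net torque to zero: F × 6.93 = 2550 → F = 2550 / 6.93 = 368 N.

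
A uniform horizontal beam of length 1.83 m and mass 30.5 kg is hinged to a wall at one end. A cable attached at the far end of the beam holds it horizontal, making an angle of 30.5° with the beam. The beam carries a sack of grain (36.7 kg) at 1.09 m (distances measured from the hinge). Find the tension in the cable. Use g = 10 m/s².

Take moments about the hinge.
Beam weight: 30.5 × 10 = 305 N down at 0.915 m → arm 0.915 m, τ = 305 × 0.915 = 279.1 N·m clockwise.
Sack of grain: 36.7 × 10 = 367 N down at 1.09 m → arm 1.09 m, τ = 367 × 1.09 = 400 N·m clockwise.
Total clockwise load moment = 679.1 N·m.
The cable tension T acts at 1.83 m; only its component perpendicular to the beam, T sinθ, produces torque. sin 30.5° = 0.5075.
Setting net torque to zero: T × 1.83 × 0.5075 = 679.1 → T = 679.1 / 0.9287 = 731 N.

T ≈ 731 N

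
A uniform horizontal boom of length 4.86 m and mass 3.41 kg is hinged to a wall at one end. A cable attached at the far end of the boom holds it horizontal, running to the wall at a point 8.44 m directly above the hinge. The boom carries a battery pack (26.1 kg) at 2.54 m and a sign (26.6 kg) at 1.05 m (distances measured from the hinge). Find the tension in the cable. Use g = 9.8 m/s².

Take moments about the hinge.
Beam weight: 3.41 × 9.8 = 33.42 N down at 2.43 m → arm 2.43 m, τ = 33.42 × 2.43 = 81.21 N·m clockwise.
Battery pack: 26.1 × 9.8 = 255.8 N down at 2.54 m → arm 2.54 m, τ = 255.8 × 2.54 = 649.7 N·m clockwise.
Sign: 26.6 × 9.8 = 260.7 N down at 1.05 m → arm 1.05 m, τ = 260.7 × 1.05 = 273.7 N·m clockwise.
Total clockwise load moment = 1005 N·m.
The cable tension T acts at 4.86 m; only its component perpendicular to the boom, T sinθ, produces torque. sinθ = h/√(h²+d²) = 8.44/√(8.44²+4.86²) = 0.8666.
Στ = 0 ⇒ T × 4.86 × 0.8666 = 1005 ⇒ T = 1005 / 4.212 = 239 N.

T ≈ 239 N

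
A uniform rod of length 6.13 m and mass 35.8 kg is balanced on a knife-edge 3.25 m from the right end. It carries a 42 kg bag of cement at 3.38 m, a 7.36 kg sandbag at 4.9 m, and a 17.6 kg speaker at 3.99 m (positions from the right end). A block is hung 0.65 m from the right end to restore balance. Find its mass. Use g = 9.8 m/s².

Taking torques about the knife-edge (at 3.25 m from the right end):
Beam weight: 35.8 × 9.8 = 350.8 N down at 3.065 m → arm 0.185 m, τ = 350.8 × 0.185 = 64.9 N·m clockwise.
Bag of cement: 42 × 9.8 = 411.6 N down at 3.38 m → arm 0.13 m, τ = 411.6 × 0.13 = 53.51 N·m counterclockwise.
Sandbag: 7.36 × 9.8 = 72.13 N down at 4.9 m → arm 1.65 m, τ = 72.13 × 1.65 = 119 N·m counterclockwise.
Speaker: 17.6 × 9.8 = 172.5 N down at 3.99 m → arm 0.74 m, τ = 172.5 × 0.74 = 127.6 N·m counterclockwise.
Net moment of known loads = 235.2 N·m counterclockwise.
An unknown mass m at 0.65 m has arm 2.6 m; its moment is m·g·2.6 clockwise.
Balancing moments: m × 9.8 × 2.6 = 235.2, giving m = 235.2 / (9.8 × 2.6) = 9.23 kg.

m ≈ 9.23 kg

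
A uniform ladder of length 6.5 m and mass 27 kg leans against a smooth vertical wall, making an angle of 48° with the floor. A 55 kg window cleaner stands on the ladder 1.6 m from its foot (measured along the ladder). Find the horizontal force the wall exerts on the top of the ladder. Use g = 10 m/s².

About the foot of the ladder:
Ladder weight 27×10 = 270 N acts at 3.25 m along the ladder; its horizontal arm is 3.25·cos48° = 2.175 m → τ = 587.2 N·m clockwise.
Window cleaner: 55×10 = 550 N at 1.6 m → arm 1.071 m → τ = 589 N·m clockwise.
Wall normal N acts horizontally at the top; its moment arm is the height L sinθ = 6.5·sin48° = 4.83 m, counterclockwise.
Balancing moments: N × 4.83 = 1176, giving N = 243 N.

N_wall ≈ 243 N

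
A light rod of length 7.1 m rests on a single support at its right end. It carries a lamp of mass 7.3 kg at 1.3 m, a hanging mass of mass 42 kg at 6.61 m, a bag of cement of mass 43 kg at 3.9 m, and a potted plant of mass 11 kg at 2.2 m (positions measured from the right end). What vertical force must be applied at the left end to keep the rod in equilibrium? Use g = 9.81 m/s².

F ≈ 662 N

Take moments about the right end.
Lamp: 7.3 × 9.81 = 71.61 N down at 1.3 m → arm 1.3 m, τ = 71.61 × 1.3 = 93.09 N·m counterclockwise.
Hanging mass: 42 × 9.81 = 412 N down at 6.61 m → arm 6.61 m, τ = 412 × 6.61 = 2723 N·m counterclockwise.
Bag of cement: 43 × 9.81 = 421.8 N down at 3.9 m → arm 3.9 m, τ = 421.8 × 3.9 = 1645 N·m counterclockwise.
Potted plant: 11 × 9.81 = 107.9 N down at 2.2 m → arm 2.2 m, τ = 107.9 × 2.2 = 237.4 N·m counterclockwise.
Net moment of the loads = 4698 N·m counterclockwise.
The upward force F acts at the left end, arm 7.1 m, giving F × 7.1 clockwise.
For rotational equilibrium, F × 7.1 = 4698, so F = 4698 / 7.1 = 662 N.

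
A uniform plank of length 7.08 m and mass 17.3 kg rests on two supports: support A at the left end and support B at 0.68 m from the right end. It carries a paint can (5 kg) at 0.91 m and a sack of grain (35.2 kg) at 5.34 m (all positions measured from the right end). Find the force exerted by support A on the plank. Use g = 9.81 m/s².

Sum moments about support B (its reaction then has zero moment arm).
Beam weight: 17.3 × 9.81 = 169.7 N down at 3.54 m → arm 2.86 m, τ = 169.7 × 2.86 = 485.3 N·m counterclockwise.
Paint can: 5 × 9.81 = 49.05 N down at 0.91 m → arm 0.23 m, τ = 49.05 × 0.23 = 11.28 N·m counterclockwise.
Sack of grain: 35.2 × 9.81 = 345.3 N down at 5.34 m → arm 4.66 m, τ = 345.3 × 4.66 = 1609 N·m counterclockwise.
Net load moment about support B = 2106 N·m counterclockwise.
Reaction R at support A is upward at 7.08 m, arm 6.4 m → moment R × 6.4 clockwise.
Balancing moments: R × 6.4 = 2106, giving R = 329 N.

R_A ≈ 329 N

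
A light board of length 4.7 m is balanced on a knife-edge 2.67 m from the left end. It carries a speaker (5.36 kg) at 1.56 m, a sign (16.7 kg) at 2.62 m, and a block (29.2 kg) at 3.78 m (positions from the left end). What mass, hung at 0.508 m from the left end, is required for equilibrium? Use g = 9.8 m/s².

Take moments about the knife-edge (at 2.67 m from the left end).
Speaker: 5.36 × 9.8 = 52.53 N down at 1.56 m → arm 1.11 m, τ = 52.53 × 1.11 = 58.31 N·m counterclockwise.
Sign: 16.7 × 9.8 = 163.7 N down at 2.62 m → arm 0.05 m, τ = 163.7 × 0.05 = 8.185 N·m counterclockwise.
Block: 29.2 × 9.8 = 286.2 N down at 3.78 m → arm 1.11 m, τ = 286.2 × 1.11 = 317.7 N·m clockwise.
Net moment of known loads = 251.2 N·m clockwise.
An unknown mass m at 0.508 m has arm 2.162 m; its moment is m·g·2.162 counterclockwise.
For rotational equilibrium, m × 9.8 × 2.162 = 251.2, so m = 251.2 / (9.8 × 2.162) = 11.9 kg.

m ≈ 11.9 kg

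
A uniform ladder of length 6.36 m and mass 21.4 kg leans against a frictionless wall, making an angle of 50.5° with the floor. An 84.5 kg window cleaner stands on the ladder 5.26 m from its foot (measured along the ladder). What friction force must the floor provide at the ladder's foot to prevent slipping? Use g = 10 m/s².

Choose the foot of the ladder as the axis so the floor normal and friction both act there and drop out.
Ladder weight 21.4×10 = 214 N acts at 3.18 m along the ladder; its horizontal arm is 3.18·cos50.5° = 2.023 m → τ = 432.9 N·m clockwise.
Window cleaner: 84.5×10 = 845 N at 5.26 m → arm 3.346 m → τ = 2827 N·m clockwise.
Wall normal N acts horizontally at the top; its moment arm is the height L sinθ = 6.36·sin50.5° = 4.908 m, counterclockwise.
Balancing moments: N × 4.908 = 3260, giving N = 664 N.
ΣFx = 0: friction at the foot balances the wall's push, so f = N_wall = 664 N.

f ≈ 664 N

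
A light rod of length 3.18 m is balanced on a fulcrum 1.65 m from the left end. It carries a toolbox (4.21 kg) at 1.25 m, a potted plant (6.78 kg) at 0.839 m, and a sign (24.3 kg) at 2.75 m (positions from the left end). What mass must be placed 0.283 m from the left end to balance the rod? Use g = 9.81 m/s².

m ≈ 14.3 kg

Take moments about the fulcrum (at 1.65 m from the left end).
Toolbox: 4.21 × 9.81 = 41.3 N down at 1.25 m → arm 0.4 m, τ = 41.3 × 0.4 = 16.52 N·m counterclockwise.
Potted plant: 6.78 × 9.81 = 66.51 N down at 0.839 m → arm 0.811 m, τ = 66.51 × 0.811 = 53.94 N·m counterclockwise.
Sign: 24.3 × 9.81 = 238.4 N down at 2.75 m → arm 1.1 m, τ = 238.4 × 1.1 = 262.2 N·m clockwise.
Net moment of known loads = 191.7 N·m clockwise.
An unknown mass m at 0.283 m has arm 1.367 m; its moment is m·g·1.367 counterclockwise.
For rotational equilibrium, m × 9.81 × 1.367 = 191.7, so m = 191.7 / (9.81 × 1.367) = 14.3 kg.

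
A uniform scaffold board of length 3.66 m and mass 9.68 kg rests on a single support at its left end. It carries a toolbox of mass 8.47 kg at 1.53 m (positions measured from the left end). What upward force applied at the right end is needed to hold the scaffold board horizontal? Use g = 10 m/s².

Taking torques about the left end:
Beam weight: 9.68 × 10 = 96.8 N down at 1.83 m → arm 1.83 m, τ = 96.8 × 1.83 = 177.1 N·m clockwise.
Toolbox: 8.47 × 10 = 84.7 N down at 1.53 m → arm 1.53 m, τ = 84.7 × 1.53 = 129.6 N·m clockwise.
Net moment of the loads = 306.7 N·m clockwise.
The upward force F acts at the right end, arm 3.66 m, giving F × 3.66 counterclockwise.
Στ = 0 ⇒ F × 3.66 = 306.7 ⇒ F = 306.7 / 3.66 = 83.8 N.

F ≈ 83.8 N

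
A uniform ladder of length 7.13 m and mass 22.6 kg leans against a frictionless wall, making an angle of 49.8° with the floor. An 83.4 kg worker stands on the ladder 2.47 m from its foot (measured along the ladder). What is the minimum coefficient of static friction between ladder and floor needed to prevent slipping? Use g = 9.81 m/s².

Taking torques about the foot of the ladder:
Ladder weight 22.6×9.81 = 221.7 N acts at 3.565 m along the ladder; its horizontal arm is 3.565·cos49.8° = 2.301 m → τ = 510.1 N·m clockwise.
Worker: 83.4×9.81 = 818.2 N at 2.47 m → arm 1.594 m → τ = 1304 N·m clockwise.
Wall normal N acts horizontally at the top; its moment arm is the height L sinθ = 7.13·sin49.8° = 5.446 m, counterclockwise.
Στ = 0 ⇒ N × 5.446 = 1814 ⇒ N = 333.1 N.
ΣFx = 0 ⇒ f = N_wall = 333.1 N. ΣFy = 0 ⇒ N_floor = 1040 N.
μ_min = f / N_floor = 333.1 / 1040 = 0.32.

μ_min ≈ 0.32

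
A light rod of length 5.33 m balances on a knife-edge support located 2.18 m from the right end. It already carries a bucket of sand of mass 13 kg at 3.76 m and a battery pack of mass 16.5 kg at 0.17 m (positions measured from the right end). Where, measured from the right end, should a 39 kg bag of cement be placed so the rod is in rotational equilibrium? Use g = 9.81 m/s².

x ≈ 2.5 m from the right end

Choose the knife-edge support (at 2.18 m from the right end) as the axis so the support reaction has zero arm there.
Bucket of sand: 13 × 9.81 = 127.5 N down at 3.76 m → arm 1.58 m, τ = 127.5 × 1.58 = 201.5 N·m counterclockwise.
Battery pack: 16.5 × 9.81 = 161.9 N down at 0.17 m → arm 2.01 m, τ = 161.9 × 2.01 = 325.4 N·m clockwise.
Net moment of existing loads = 123.9 N·m clockwise.
The bag of cement weighs 39 × 9.81 = 382.6 N and must supply an equal counterclockwise moment, so its lever arm about the knife-edge support is 123.9 / 382.6 = 0.324 m.
That puts it at 2.18 + 0.324 = 2.5 m from the right end.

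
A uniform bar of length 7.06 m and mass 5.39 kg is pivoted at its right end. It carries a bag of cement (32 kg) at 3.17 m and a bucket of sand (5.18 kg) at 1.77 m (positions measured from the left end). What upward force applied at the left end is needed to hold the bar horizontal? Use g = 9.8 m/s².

F ≈ 237 N

Take moments about the right end.
Beam weight: 5.39 × 9.8 = 52.82 N down at 3.53 m → arm 3.53 m, τ = 52.82 × 3.53 = 186.5 N·m counterclockwise.
Bag of cement: 32 × 9.8 = 313.6 N down at 3.17 m → arm 3.89 m, τ = 313.6 × 3.89 = 1220 N·m counterclockwise.
Bucket of sand: 5.18 × 9.8 = 50.76 N down at 1.77 m → arm 5.29 m, τ = 50.76 × 5.29 = 268.5 N·m counterclockwise.
Net moment of the loads = 1675 N·m counterclockwise.
The upward force F acts at the left end, arm 7.06 m, giving F × 7.06 clockwise.
Setting net torque to zero: F × 7.06 = 1675 → F = 1675 / 7.06 = 237 N.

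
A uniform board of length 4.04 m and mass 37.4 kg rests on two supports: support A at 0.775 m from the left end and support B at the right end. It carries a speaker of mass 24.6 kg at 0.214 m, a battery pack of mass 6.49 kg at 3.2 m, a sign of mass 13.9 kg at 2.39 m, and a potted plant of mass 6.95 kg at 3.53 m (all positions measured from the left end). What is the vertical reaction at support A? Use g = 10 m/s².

Taking torques about support B:
Beam weight: 37.4 × 10 = 374 N down at 2.02 m → arm 2.02 m, τ = 374 × 2.02 = 755.5 N·m counterclockwise.
Speaker: 24.6 × 10 = 246 N down at 0.214 m → arm 3.826 m, τ = 246 × 3.826 = 941.2 N·m counterclockwise.
Battery pack: 6.49 × 10 = 64.9 N down at 3.2 m → arm 0.84 m, τ = 64.9 × 0.84 = 54.52 N·m counterclockwise.
Sign: 13.9 × 10 = 139 N down at 2.39 m → arm 1.65 m, τ = 139 × 1.65 = 229.3 N·m counterclockwise.
Potted plant: 6.95 × 10 = 69.5 N down at 3.53 m → arm 0.51 m, τ = 69.5 × 0.51 = 35.45 N·m counterclockwise.
Net load moment about support B = 2016 N·m counterclockwise.
Reaction R at support A is upward at 0.775 m, arm 3.265 m → moment R × 3.265 clockwise.
Στ = 0 ⇒ R × 3.265 = 2016 ⇒ R = 617 N.

R_A ≈ 617 N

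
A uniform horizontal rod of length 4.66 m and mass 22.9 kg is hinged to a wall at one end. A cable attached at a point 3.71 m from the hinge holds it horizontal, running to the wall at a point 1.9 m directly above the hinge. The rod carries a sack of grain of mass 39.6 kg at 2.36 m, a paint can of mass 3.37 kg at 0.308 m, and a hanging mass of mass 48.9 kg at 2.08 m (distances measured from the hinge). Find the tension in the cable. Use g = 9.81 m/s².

Choose the hinge as the axis so the unknown hinge reaction has zero arm there.
Beam weight: 22.9 × 9.81 = 224.6 N down at 2.33 m → arm 2.33 m, τ = 224.6 × 2.33 = 523.3 N·m clockwise.
Sack of grain: 39.6 × 9.81 = 388.5 N down at 2.36 m → arm 2.36 m, τ = 388.5 × 2.36 = 916.9 N·m clockwise.
Paint can: 3.37 × 9.81 = 33.06 N down at 0.308 m → arm 0.308 m, τ = 33.06 × 0.308 = 10.18 N·m clockwise.
Hanging mass: 48.9 × 9.81 = 479.7 N down at 2.08 m → arm 2.08 m, τ = 479.7 × 2.08 = 997.8 N·m clockwise.
Total clockwise load moment = 2448 N·m.
The cable tension T acts at 3.71 m; only its component perpendicular to the rod, T sinθ, produces torque. sinθ = h/√(h²+d²) = 1.9/√(1.9²+3.71²) = 0.4558.
For rotational equilibrium, T × 3.71 × 0.4558 = 2448, so T = 2448 / 1.691 = 1450 N.

T ≈ 1450 N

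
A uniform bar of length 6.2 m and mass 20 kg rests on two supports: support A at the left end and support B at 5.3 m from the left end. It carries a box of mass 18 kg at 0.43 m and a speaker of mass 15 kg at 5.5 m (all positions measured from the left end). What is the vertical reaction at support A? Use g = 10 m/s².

R_A ≈ 243 N

Sum moments about support B (its reaction then has zero moment arm).
Beam weight: 20 × 10 = 200 N down at 3.1 m → arm 2.2 m, τ = 200 × 2.2 = 440 N·m counterclockwise.
Box: 18 × 10 = 180 N down at 0.43 m → arm 4.87 m, τ = 180 × 4.87 = 876.6 N·m counterclockwise.
Speaker: 15 × 10 = 150 N down at 5.5 m → arm 0.2 m, τ = 150 × 0.2 = 30 N·m clockwise.
Net load moment about support B = 1287 N·m counterclockwise.
Reaction R at support A is upward at 0 m, arm 5.3 m → moment R × 5.3 clockwise.
Balancing moments: R × 5.3 = 1287, giving R = 243 N.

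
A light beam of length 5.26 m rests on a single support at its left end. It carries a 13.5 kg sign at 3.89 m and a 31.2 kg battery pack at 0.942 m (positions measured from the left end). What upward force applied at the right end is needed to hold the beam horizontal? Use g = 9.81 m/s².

Take moments about the left end.
Sign: 13.5 × 9.81 = 132.4 N down at 3.89 m → arm 3.89 m, τ = 132.4 × 3.89 = 515 N·m clockwise.
Battery pack: 31.2 × 9.81 = 306.1 N down at 0.942 m → arm 0.942 m, τ = 306.1 × 0.942 = 288.3 N·m clockwise.
Net moment of the loads = 803.3 N·m clockwise.
The upward force F acts at the right end, arm 5.26 m, giving F × 5.26 counterclockwise.
Setting net torque to zero: F × 5.26 = 803.3 → F = 803.3 / 5.26 = 153 N.

F ≈ 153 N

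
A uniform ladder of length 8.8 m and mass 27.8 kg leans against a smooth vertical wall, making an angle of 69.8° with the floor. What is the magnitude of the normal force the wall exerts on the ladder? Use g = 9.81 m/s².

Sum moments about the foot of the ladder (the floor normal and friction both act there and drop out).
Ladder weight 27.8×9.81 = 272.7 N acts at 4.4 m along the ladder; its horizontal arm is 4.4·cos69.8° = 1.519 m → τ = 414.2 N·m clockwise.
Wall normal N acts horizontally at the top; its moment arm is the height L sinθ = 8.8·sin69.8° = 8.259 m, counterclockwise.
For rotational equilibrium, N × 8.259 = 414.2, so N = 50.2 N.

N_wall ≈ 50.2 N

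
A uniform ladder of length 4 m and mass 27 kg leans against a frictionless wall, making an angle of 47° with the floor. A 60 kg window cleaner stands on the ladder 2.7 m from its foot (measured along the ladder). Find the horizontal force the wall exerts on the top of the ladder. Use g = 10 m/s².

N_wall ≈ 504 N

About the foot of the ladder:
Ladder weight 27×10 = 270 N acts at 2 m along the ladder; its horizontal arm is 2·cos47° = 1.364 m → τ = 368.3 N·m clockwise.
Window cleaner: 60×10 = 600 N at 2.7 m → arm 1.841 m → τ = 1105 N·m clockwise.
Wall normal N acts horizontally at the top; its moment arm is the height L sinθ = 4·sin47° = 2.925 m, counterclockwise.
Balancing moments: N × 2.925 = 1473, giving N = 504 N.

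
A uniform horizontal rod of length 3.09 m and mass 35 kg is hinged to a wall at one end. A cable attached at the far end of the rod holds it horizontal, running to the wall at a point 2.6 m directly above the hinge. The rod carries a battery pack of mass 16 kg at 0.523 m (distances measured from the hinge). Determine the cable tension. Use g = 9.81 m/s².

Sum moments about the hinge (the unknown hinge reaction has zero arm there).
Beam weight: 35 × 9.81 = 343.4 N down at 1.545 m → arm 1.545 m, τ = 343.4 × 1.545 = 530.6 N·m clockwise.
Battery pack: 16 × 9.81 = 157 N down at 0.523 m → arm 0.523 m, τ = 157 × 0.523 = 82.11 N·m clockwise.
Total clockwise load moment = 612.7 N·m.
The cable tension T acts at 3.09 m; only its component perpendicular to the rod, T sinθ, produces torque. sinθ = h/√(h²+d²) = 2.6/√(2.6²+3.09²) = 0.6438.
Στ = 0 ⇒ T × 3.09 × 0.6438 = 612.7 ⇒ T = 612.7 / 1.989 = 308 N.

T ≈ 308 N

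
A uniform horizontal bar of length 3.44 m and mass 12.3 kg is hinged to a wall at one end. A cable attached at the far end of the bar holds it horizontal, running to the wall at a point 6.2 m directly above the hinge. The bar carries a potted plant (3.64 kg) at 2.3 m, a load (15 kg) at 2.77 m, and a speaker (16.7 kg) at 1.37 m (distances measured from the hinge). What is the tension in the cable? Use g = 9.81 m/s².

T ≈ 306 N

Choose the hinge as the axis so the unknown hinge reaction has zero arm there.
Beam weight: 12.3 × 9.81 = 120.7 N down at 1.72 m → arm 1.72 m, τ = 120.7 × 1.72 = 207.6 N·m clockwise.
Potted plant: 3.64 × 9.81 = 35.71 N down at 2.3 m → arm 2.3 m, τ = 35.71 × 2.3 = 82.13 N·m clockwise.
Load: 15 × 9.81 = 147.2 N down at 2.77 m → arm 2.77 m, τ = 147.2 × 2.77 = 407.7 N·m clockwise.
Speaker: 16.7 × 9.81 = 163.8 N down at 1.37 m → arm 1.37 m, τ = 163.8 × 1.37 = 224.4 N·m clockwise.
Total clockwise load moment = 921.8 N·m.
The cable tension T acts at 3.44 m; only its component perpendicular to the bar, T sinθ, produces torque. sinθ = h/√(h²+d²) = 6.2/√(6.2²+3.44²) = 0.8744.
Setting net torque to zero: T × 3.44 × 0.8744 = 921.8 → T = 921.8 / 3.008 = 306 N.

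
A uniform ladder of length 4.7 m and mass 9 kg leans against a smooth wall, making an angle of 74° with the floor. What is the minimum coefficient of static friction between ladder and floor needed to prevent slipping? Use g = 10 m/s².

Taking torques about the foot of the ladder:
Ladder weight 9×10 = 90 N acts at 2.35 m along the ladder; its horizontal arm is 2.35·cos74° = 0.6477 m → τ = 58.29 N·m clockwise.
Wall normal N acts horizontally at the top; its moment arm is the height L sinθ = 4.7·sin74° = 4.518 m, counterclockwise.
Setting net torque to zero: N × 4.518 = 58.29 → N = 12.9 N.
ΣFx = 0 ⇒ f = N_wall = 12.9 N. ΣFy = 0 ⇒ N_floor = 90 N.
μ_min = f / N_floor = 12.9 / 90 = 0.143.

μ_min ≈ 0.143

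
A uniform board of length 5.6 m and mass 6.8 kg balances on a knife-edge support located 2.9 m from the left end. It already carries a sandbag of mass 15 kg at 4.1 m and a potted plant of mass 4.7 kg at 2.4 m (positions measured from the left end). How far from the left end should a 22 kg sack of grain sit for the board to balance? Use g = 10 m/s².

x ≈ 2.22 m from the left end

Choose the knife-edge support (at 2.9 m from the left end) as the axis so the support reaction has zero arm there.
Beam weight: 6.8 × 10 = 68 N down at 2.8 m → arm 0.1 m, τ = 68 × 0.1 = 6.8 N·m counterclockwise.
Sandbag: 15 × 10 = 150 N down at 4.1 m → arm 1.2 m, τ = 150 × 1.2 = 180 N·m clockwise.
Potted plant: 4.7 × 10 = 47 N down at 2.4 m → arm 0.5 m, τ = 47 × 0.5 = 23.5 N·m counterclockwise.
Net moment of existing loads = 149.7 N·m clockwise.
The sack of grain weighs 22 × 10 = 220 N and must supply an equal counterclockwise moment, so its lever arm about the knife-edge support is 149.7 / 220 = 0.68 m.
That puts it at 2.9 − 0.68 = 2.22 m from the left end.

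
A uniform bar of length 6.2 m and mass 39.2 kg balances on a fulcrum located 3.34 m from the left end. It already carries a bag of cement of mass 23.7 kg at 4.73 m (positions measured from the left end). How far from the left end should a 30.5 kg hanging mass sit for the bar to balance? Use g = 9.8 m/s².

x ≈ 2.57 m from the left end

Taking torques about the fulcrum (at 3.34 m from the left end):
Beam weight: 39.2 × 9.8 = 384.2 N down at 3.1 m → arm 0.24 m, τ = 384.2 × 0.24 = 92.21 N·m counterclockwise.
Bag of cement: 23.7 × 9.8 = 232.3 N down at 4.73 m → arm 1.39 m, τ = 232.3 × 1.39 = 322.9 N·m clockwise.
Net moment of existing loads = 230.7 N·m clockwise.
The hanging mass weighs 30.5 × 9.8 = 298.9 N and must supply an equal counterclockwise moment, so its lever arm about the fulcrum is 230.7 / 298.9 = 0.772 m.
That puts it at 3.34 − 0.772 = 2.57 m from the left end.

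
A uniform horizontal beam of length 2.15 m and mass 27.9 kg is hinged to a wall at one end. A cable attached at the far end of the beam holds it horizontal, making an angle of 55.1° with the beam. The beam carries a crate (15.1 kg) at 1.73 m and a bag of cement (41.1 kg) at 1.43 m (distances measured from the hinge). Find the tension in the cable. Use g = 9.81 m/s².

T ≈ 639 N

About the hinge:
Beam weight: 27.9 × 9.81 = 273.7 N down at 1.075 m → arm 1.075 m, τ = 273.7 × 1.075 = 294.2 N·m clockwise.
Crate: 15.1 × 9.81 = 148.1 N down at 1.73 m → arm 1.73 m, τ = 148.1 × 1.73 = 256.2 N·m clockwise.
Bag of cement: 41.1 × 9.81 = 403.2 N down at 1.43 m → arm 1.43 m, τ = 403.2 × 1.43 = 576.6 N·m clockwise.
Total clockwise load moment = 1127 N·m.
The cable tension T acts at 2.15 m; only its component perpendicular to the beam, T sinθ, produces torque. sin 55.1° = 0.8202.
Setting net torque to zero: T × 2.15 × 0.8202 = 1127 → T = 1127 / 1.763 = 639 N.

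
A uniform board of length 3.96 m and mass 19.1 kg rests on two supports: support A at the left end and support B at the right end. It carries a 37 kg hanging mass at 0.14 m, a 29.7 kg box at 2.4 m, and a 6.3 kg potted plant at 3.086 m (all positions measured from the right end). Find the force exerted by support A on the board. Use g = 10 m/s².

R_A ≈ 338 N

Taking torques about support B:
Beam weight: 19.1 × 10 = 191 N down at 1.98 m → arm 1.98 m, τ = 191 × 1.98 = 378.2 N·m counterclockwise.
Hanging mass: 37 × 10 = 370 N down at 0.14 m → arm 0.14 m, τ = 370 × 0.14 = 51.8 N·m counterclockwise.
Box: 29.7 × 10 = 297 N down at 2.4 m → arm 2.4 m, τ = 297 × 2.4 = 712.8 N·m counterclockwise.
Potted plant: 6.3 × 10 = 63 N down at 3.086 m → arm 3.086 m, τ = 63 × 3.086 = 194.4 N·m counterclockwise.
Net load moment about support B = 1337 N·m counterclockwise.
Reaction R at support A is upward at 3.96 m, arm 3.96 m → moment R × 3.96 clockwise.
Balancing moments: R × 3.96 = 1337, giving R = 338 N.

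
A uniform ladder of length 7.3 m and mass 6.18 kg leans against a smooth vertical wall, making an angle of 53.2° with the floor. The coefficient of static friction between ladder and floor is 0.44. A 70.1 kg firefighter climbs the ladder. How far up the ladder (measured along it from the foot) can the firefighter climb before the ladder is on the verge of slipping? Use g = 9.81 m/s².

d ≈ 4.35 m

Taking torques about the foot of the ladder:
Ladder weight 6.18×9.81 = 60.63 N acts at 3.65 m along the ladder; its horizontal arm is 3.65·cos53.2° = 2.186 m → τ = 132.5 N·m clockwise.
Firefighter weight 70.1×9.81 = 687.7 N at distance d → arm d·cos53.2° → τ = 687.7·d·0.599 clockwise.
Wall normal N at the top has arm L sinθ = 5.845 m counterclockwise, so Στ = 0 gives N·5.845 = 132.5 + 411.9·d.
ΣFy = 0 ⇒ N_floor = 748.3 N, so the maximum friction is μ_s·N_floor = 0.44×748.3 = 329.3 N. ΣFx = 0 ⇒ N_wall = f, so at the slipping point N = 329.3 N.
Substituting: 329.3×5.845 = 132.5 + 411.9·d ⇒ d = (1925 − 132.5) / 411.9 = 4.35 m.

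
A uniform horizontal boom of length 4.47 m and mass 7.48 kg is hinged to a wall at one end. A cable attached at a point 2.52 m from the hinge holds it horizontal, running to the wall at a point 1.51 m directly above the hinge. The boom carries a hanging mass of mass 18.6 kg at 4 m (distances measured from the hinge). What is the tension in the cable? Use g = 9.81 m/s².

Take moments about the hinge.
Beam weight: 7.48 × 9.81 = 73.38 N down at 2.235 m → arm 2.235 m, τ = 73.38 × 2.235 = 164 N·m clockwise.
Hanging mass: 18.6 × 9.81 = 182.5 N down at 4 m → arm 4 m, τ = 182.5 × 4 = 730 N·m clockwise.
Total clockwise load moment = 894 N·m.
The cable tension T acts at 2.52 m; only its component perpendicular to the boom, T sinθ, produces torque. sinθ = h/√(h²+d²) = 1.51/√(1.51²+2.52²) = 0.514.
Setting net torque to zero: T × 2.52 × 0.514 = 894 → T = 894 / 1.295 = 690 N.

T ≈ 690 N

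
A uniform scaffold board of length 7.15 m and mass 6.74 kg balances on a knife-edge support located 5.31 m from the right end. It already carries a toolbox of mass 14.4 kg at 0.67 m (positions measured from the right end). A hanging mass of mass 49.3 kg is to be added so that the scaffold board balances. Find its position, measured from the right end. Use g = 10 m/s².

x ≈ 6.9 m from the right end

Taking torques about the knife-edge support (at 5.31 m from the right end):
Beam weight: 6.74 × 10 = 67.4 N down at 3.575 m → arm 1.735 m, τ = 67.4 × 1.735 = 116.9 N·m clockwise.
Toolbox: 14.4 × 10 = 144 N down at 0.67 m → arm 4.64 m, τ = 144 × 4.64 = 668.2 N·m clockwise.
Net moment of existing loads = 785.1 N·m clockwise.
The hanging mass weighs 49.3 × 10 = 493 N and must supply an equal counterclockwise moment, so its lever arm about the knife-edge support is 785.1 / 493 = 1.59 m.
That puts it at 5.31 + 1.59 = 6.9 m from the right end.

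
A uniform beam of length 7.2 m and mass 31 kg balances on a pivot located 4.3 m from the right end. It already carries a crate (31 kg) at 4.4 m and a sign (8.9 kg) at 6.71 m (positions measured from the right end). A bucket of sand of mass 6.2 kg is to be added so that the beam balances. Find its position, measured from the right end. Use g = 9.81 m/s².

About the pivot (at 4.3 m from the right end):
Beam weight: 31 × 9.81 = 304.1 N down at 3.6 m → arm 0.7 m, τ = 304.1 × 0.7 = 212.9 N·m clockwise.
Crate: 31 × 9.81 = 304.1 N down at 4.4 m → arm 0.1 m, τ = 304.1 × 0.1 = 30.41 N·m counterclockwise.
Sign: 8.9 × 9.81 = 87.31 N down at 6.71 m → arm 2.41 m, τ = 87.31 × 2.41 = 210.4 N·m counterclockwise.
Net moment of existing loads = 27.91 N·m counterclockwise.
The bucket of sand weighs 6.2 × 9.81 = 60.82 N and must supply an equal clockwise moment, so its lever arm about the pivot is 27.91 / 60.82 = 0.459 m.
That puts it at 4.3 − 0.459 = 3.84 m from the right end.

x ≈ 3.84 m from the right end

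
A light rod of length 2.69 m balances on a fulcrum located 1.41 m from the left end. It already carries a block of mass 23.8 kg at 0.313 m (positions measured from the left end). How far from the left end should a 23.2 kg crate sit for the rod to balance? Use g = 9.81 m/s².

x ≈ 2.54 m from the left end

Take moments about the fulcrum (at 1.41 m from the left end).
Block: 23.8 × 9.81 = 233.5 N down at 0.313 m → arm 1.097 m, τ = 233.5 × 1.097 = 256.1 N·m counterclockwise.
Net moment of existing loads = 256.1 N·m counterclockwise.
The crate weighs 23.2 × 9.81 = 227.6 N and must supply an equal clockwise moment, so its lever arm about the fulcrum is 256.1 / 227.6 = 1.13 m.
That puts it at 1.41 + 1.13 = 2.54 m from the left end.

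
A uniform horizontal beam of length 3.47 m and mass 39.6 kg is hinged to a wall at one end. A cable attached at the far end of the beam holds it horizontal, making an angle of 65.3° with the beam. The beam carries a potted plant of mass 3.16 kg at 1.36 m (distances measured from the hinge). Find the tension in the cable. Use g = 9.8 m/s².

T ≈ 227 N

Take moments about the hinge.
Beam weight: 39.6 × 9.8 = 388.1 N down at 1.735 m → arm 1.735 m, τ = 388.1 × 1.735 = 673.4 N·m clockwise.
Potted plant: 3.16 × 9.8 = 30.97 N down at 1.36 m → arm 1.36 m, τ = 30.97 × 1.36 = 42.12 N·m clockwise.
Total clockwise load moment = 715.5 N·m.
The cable tension T acts at 3.47 m; only its component perpendicular to the beam, T sinθ, produces torque. sin 65.3° = 0.9085.
Balancing moments: T × 3.47 × 0.9085 = 715.5, giving T = 715.5 / 3.152 = 227 N.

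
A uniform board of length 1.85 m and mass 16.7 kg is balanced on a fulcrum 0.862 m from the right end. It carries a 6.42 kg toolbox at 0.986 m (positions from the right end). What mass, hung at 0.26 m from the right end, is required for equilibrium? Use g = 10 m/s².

Taking torques about the fulcrum (at 0.862 m from the right end):
Beam weight: 16.7 × 10 = 167 N down at 0.925 m → arm 0.063 m, τ = 167 × 0.063 = 10.52 N·m counterclockwise.
Toolbox: 6.42 × 10 = 64.2 N down at 0.986 m → arm 0.124 m, τ = 64.2 × 0.124 = 7.961 N·m counterclockwise.
Net moment of known loads = 18.48 N·m counterclockwise.
An unknown mass m at 0.26 m has arm 0.602 m; its moment is m·g·0.602 clockwise.
Balancing moments: m × 10 × 0.602 = 18.48, giving m = 18.48 / (10 × 0.602) = 3.07 kg.

m ≈ 3.07 kg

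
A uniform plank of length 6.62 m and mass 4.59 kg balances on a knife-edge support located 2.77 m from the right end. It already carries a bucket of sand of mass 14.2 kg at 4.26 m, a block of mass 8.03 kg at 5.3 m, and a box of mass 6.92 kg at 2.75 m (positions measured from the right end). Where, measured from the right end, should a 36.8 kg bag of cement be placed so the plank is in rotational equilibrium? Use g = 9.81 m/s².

x ≈ 1.58 m from the right end

Choose the knife-edge support (at 2.77 m from the right end) as the axis so the support reaction has zero arm there.
Beam weight: 4.59 × 9.81 = 45.03 N down at 3.31 m → arm 0.54 m, τ = 45.03 × 0.54 = 24.32 N·m counterclockwise.
Bucket of sand: 14.2 × 9.81 = 139.3 N down at 4.26 m → arm 1.49 m, τ = 139.3 × 1.49 = 207.6 N·m counterclockwise.
Block: 8.03 × 9.81 = 78.77 N down at 5.3 m → arm 2.53 m, τ = 78.77 × 2.53 = 199.3 N·m counterclockwise.
Box: 6.92 × 9.81 = 67.89 N down at 2.75 m → arm 0.02 m, τ = 67.89 × 0.02 = 1.358 N·m clockwise.
Net moment of existing loads = 429.9 N·m counterclockwise.
The bag of cement weighs 36.8 × 9.81 = 361 N and must supply an equal clockwise moment, so its lever arm about the knife-edge support is 429.9 / 361 = 1.19 m.
That puts it at 2.77 − 1.19 = 1.58 m from the right end.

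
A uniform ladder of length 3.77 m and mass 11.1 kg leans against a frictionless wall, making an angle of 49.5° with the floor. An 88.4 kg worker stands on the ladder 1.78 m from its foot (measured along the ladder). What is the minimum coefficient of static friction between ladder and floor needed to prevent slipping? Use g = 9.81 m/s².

μ_min ≈ 0.406

Sum moments about the foot of the ladder (the floor normal and friction both act there and drop out).
Ladder weight 11.1×9.81 = 108.9 N acts at 1.885 m along the ladder; its horizontal arm is 1.885·cos49.5° = 1.224 m → τ = 133.3 N·m clockwise.
Worker: 88.4×9.81 = 867.2 N at 1.78 m → arm 1.156 m → τ = 1002 N·m clockwise.
Wall normal N acts horizontally at the top; its moment arm is the height L sinθ = 3.77·sin49.5° = 2.867 m, counterclockwise.
Setting net torque to zero: N × 2.867 = 1135 → N = 395.9 N.
ΣFx = 0 ⇒ f = N_wall = 395.9 N. ΣFy = 0 ⇒ N_floor = 976.1 N.
μ_min = f / N_floor = 395.9 / 976.1 = 0.406.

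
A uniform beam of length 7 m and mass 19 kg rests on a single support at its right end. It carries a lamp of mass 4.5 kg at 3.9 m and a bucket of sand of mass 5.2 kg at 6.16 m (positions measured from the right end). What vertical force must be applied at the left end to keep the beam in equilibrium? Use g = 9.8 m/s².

Choose the right end as the axis so the unknown pivot reaction has zero arm there.
Beam weight: 19 × 9.8 = 186.2 N down at 3.5 m → arm 3.5 m, τ = 186.2 × 3.5 = 651.7 N·m counterclockwise.
Lamp: 4.5 × 9.8 = 44.1 N down at 3.9 m → arm 3.9 m, τ = 44.1 × 3.9 = 172 N·m counterclockwise.
Bucket of sand: 5.2 × 9.8 = 50.96 N down at 6.16 m → arm 6.16 m, τ = 50.96 × 6.16 = 313.9 N·m counterclockwise.
Net moment of the loads = 1138 N·m counterclockwise.
The upward force F acts at the left end, arm 7 m, giving F × 7 clockwise.
Στ = 0 ⇒ F × 7 = 1138 ⇒ F = 1138 / 7 = 163 N.

F ≈ 163 N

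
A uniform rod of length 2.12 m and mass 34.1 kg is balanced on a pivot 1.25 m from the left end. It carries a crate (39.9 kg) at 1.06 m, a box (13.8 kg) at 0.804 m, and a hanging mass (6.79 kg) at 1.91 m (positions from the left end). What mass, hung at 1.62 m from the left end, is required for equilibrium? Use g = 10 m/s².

Take moments about the pivot (at 1.25 m from the left end).
Beam weight: 34.1 × 10 = 341 N down at 1.06 m → arm 0.19 m, τ = 341 × 0.19 = 64.79 N·m counterclockwise.
Crate: 39.9 × 10 = 399 N down at 1.06 m → arm 0.19 m, τ = 399 × 0.19 = 75.81 N·m counterclockwise.
Box: 13.8 × 10 = 138 N down at 0.804 m → arm 0.446 m, τ = 138 × 0.446 = 61.55 N·m counterclockwise.
Hanging mass: 6.79 × 10 = 67.9 N down at 1.91 m → arm 0.66 m, τ = 67.9 × 0.66 = 44.81 N·m clockwise.
Net moment of known loads = 157.3 N·m counterclockwise.
An unknown mass m at 1.62 m has arm 0.37 m; its moment is m·g·0.37 clockwise.
Setting net torque to zero: m × 10 × 0.37 = 157.3 → m = 157.3 / (10 × 0.37) = 42.5 kg.

m ≈ 42.5 kg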